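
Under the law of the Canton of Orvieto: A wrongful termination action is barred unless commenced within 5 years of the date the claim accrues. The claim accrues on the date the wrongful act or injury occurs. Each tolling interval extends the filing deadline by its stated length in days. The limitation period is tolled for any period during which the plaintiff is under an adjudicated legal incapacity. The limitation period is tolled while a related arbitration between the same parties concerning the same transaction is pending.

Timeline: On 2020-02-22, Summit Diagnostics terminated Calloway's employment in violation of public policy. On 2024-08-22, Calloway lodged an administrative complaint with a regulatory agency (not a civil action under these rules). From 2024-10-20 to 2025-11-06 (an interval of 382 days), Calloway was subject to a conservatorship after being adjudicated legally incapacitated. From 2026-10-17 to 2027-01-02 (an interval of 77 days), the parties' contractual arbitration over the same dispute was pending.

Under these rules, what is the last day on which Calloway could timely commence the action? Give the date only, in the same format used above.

2026-03-11

The claim accrued on 2020-02-22, the date of the act.
The untolled deadline — 5 years after 2020-02-22 — is 2025-02-22.
Because the plaintiff's legal incapacity ran from 2024-10-20 to 2025-11-06, the deadline is extended by 382 days to 2026-03-11.
By the time the pending related arbitration began on 2026-10-17, the limitation period had already expired on 2026-03-11; that interval cannot revive it.
The other events in the timeline have no effect on the limitation period under the stated rules.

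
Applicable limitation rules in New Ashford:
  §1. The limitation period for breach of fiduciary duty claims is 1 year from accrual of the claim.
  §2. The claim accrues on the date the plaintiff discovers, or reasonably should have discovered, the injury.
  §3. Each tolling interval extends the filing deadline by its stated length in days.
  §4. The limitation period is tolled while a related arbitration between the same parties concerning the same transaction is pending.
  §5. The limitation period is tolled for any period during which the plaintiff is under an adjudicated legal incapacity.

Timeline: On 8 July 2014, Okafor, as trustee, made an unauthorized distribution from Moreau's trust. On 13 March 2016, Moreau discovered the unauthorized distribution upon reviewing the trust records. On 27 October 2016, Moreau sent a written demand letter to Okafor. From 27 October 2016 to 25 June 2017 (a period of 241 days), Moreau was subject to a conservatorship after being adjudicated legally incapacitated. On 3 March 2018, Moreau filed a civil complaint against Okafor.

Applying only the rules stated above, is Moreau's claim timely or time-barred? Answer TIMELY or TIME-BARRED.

TIME-BARRED

The claim did not accrue until Moreau discovered the injury on 13 March 2016; the 8 July 2014 act date does not start the clock under the stated rule.
The untolled deadline — 1 year after 13 March 2016 — is 13 March 2017.
Because the plaintiff's legal incapacity ran from 27 October 2016 to 25 June 2017, the deadline is extended by 241 days to 9 November 2017.
Nothing else in the chronology tolls or restarts the period.
Moreau filed on 3 March 2018, after the 9 November 2017 deadline, so the action is time-barred.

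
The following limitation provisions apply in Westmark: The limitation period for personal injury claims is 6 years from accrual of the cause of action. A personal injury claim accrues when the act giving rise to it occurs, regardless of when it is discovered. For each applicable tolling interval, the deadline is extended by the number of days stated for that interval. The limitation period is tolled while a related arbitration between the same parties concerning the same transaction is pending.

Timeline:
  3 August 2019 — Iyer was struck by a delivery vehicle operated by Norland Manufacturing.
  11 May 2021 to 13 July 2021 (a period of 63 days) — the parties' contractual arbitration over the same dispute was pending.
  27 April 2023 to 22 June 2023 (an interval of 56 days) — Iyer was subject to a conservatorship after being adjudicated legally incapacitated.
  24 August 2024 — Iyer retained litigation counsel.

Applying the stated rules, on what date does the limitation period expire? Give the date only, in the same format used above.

The claim accrued on 3 August 2019, when the wrongful act occurred.
Adding the 6 years base period to 3 August 2019 gives a deadline of 3 August 2025, before any tolling.
The period was tolled for 63 days by the pending related arbitration (11 May 2021 to 13 July 2021), pushing the deadline to 5 October 2025.
The plaintiff's legal incapacity from 27 April 2023 to 22 June 2023 does not toll the period, because no stated rule makes the plaintiff's incapacity a tolling event.
None of the other events listed affects the running of the period under the stated rules.

5 October 2025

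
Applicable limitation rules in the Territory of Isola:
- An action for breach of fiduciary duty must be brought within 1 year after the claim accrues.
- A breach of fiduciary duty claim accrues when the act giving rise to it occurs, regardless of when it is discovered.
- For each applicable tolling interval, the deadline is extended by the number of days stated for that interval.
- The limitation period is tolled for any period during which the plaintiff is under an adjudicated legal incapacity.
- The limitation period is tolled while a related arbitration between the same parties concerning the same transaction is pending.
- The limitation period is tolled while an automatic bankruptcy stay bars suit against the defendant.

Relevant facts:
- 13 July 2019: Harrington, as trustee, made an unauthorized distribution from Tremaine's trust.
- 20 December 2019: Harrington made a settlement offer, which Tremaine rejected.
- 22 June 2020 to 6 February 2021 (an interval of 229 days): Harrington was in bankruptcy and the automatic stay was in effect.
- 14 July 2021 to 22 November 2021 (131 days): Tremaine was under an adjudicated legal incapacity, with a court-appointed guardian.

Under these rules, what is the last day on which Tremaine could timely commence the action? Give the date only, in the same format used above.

27 February 2021

The claim accrued on 13 July 2019, the date of the act.
The untolled deadline — 1 year after 13 July 2019 — is 13 July 2020.
Because the automatic bankruptcy stay ran from 22 June 2020 to 6 February 2021, the deadline is extended by 229 days to 27 February 2021.
The plaintiff's legal incapacity starting 14 July 2021 came too late — the period had run on 27 February 2021 — and so does not extend the deadline.
The other events in the timeline have no effect on the limitation period under the stated rules.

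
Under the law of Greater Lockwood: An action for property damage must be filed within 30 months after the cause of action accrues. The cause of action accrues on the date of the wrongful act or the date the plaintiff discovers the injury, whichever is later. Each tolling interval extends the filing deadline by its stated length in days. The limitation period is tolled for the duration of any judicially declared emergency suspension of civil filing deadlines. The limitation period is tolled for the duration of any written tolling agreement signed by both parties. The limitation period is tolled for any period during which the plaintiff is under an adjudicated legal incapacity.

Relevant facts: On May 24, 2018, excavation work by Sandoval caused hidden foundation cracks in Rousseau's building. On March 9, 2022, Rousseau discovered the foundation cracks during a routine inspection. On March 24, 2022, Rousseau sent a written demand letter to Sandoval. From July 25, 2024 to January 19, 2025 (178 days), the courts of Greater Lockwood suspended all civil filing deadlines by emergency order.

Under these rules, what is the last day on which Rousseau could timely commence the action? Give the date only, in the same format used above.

March 6, 2025

The claim accrued on March 9, 2022 — the later of the May 24, 2018 act and the March 9, 2022 discovery.
The untolled deadline — 30 months after March 9, 2022 — is September 9, 2024.
The emergency suspension of filing deadlines from July 25, 2024 to January 19, 2025 tolled the period for 178 days, extending the deadline to March 6, 2025.
Nothing else in the chronology tolls or restarts the period.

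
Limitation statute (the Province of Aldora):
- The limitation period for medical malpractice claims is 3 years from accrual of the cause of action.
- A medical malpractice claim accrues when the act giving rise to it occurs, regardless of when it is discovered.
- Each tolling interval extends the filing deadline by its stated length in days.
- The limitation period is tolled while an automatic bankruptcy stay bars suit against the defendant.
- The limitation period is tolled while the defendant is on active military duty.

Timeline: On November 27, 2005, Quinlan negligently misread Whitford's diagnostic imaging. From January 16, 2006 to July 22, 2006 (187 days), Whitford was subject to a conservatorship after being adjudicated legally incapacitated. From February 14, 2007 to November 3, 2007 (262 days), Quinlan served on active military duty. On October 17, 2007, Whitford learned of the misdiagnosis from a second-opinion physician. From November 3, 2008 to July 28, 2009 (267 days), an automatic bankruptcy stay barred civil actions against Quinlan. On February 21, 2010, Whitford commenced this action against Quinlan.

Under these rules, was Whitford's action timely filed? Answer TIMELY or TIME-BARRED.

The claim accrued on November 27, 2005, when the wrongful act occurred; under the stated occurrence rule the October 17, 2007 discovery does not delay accrual.
Adding the 3 years base period to November 27, 2005 gives a deadline of November 27, 2008, before any tolling.
The period was tolled for 262 days by the defendant's active military service (February 14, 2007 to November 3, 2007), pushing the deadline to August 16, 2009.
The period was tolled for 267 days by the automatic bankruptcy stay (November 3, 2008 to July 28, 2009), pushing the deadline to May 10, 2010.
No stated provision tolls the period for the plaintiff's incapacity, so the interval from January 16, 2006 to July 22, 2006 has no effect on the deadline.
The February 21, 2010 filing precedes the May 10, 2010 deadline; the claim is timely.

TIMELY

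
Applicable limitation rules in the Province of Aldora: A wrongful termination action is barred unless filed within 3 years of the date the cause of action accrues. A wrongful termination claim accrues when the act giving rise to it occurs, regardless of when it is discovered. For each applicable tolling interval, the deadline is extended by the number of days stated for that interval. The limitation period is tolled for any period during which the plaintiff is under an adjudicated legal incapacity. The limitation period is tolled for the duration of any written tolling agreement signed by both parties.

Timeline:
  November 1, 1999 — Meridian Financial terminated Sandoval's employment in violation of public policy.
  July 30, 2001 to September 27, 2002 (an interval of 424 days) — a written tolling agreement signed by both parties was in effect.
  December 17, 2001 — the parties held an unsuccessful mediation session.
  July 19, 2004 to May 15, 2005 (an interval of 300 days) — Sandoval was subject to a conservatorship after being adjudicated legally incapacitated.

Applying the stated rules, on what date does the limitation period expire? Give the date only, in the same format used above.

December 30, 2003

The cause of action accrued on November 1, 1999, the date of the act.
3 years from November 1, 1999 is November 1, 2002.
Because the written tolling agreement ran from July 30, 2001 to September 27, 2002, the deadline is extended by 424 days to December 30, 2003.
The plaintiff's legal incapacity from July 19, 2004 to May 15, 2005 began after the period had already run on December 30, 2003, so it has no tolling effect.
None of the other events listed affects the running of the period under the stated rules.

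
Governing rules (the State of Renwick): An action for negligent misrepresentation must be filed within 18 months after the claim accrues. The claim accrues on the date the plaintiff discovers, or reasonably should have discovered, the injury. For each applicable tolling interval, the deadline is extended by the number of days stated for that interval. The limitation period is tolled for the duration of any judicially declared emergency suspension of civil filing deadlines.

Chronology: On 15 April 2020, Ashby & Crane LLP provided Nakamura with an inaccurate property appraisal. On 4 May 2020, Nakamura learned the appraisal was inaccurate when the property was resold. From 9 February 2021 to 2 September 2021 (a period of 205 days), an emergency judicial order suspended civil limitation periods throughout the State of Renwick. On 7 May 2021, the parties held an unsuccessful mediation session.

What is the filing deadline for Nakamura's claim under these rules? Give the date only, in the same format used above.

28 May 2022

The claim did not accrue until Nakamura discovered the injury on 4 May 2020; the 15 April 2020 act date does not start the clock under the stated rule.
Adding the 18 months base period to 4 May 2020 gives a deadline of 4 November 2021, before any tolling.
Because the emergency suspension of filing deadlines ran from 9 February 2021 to 2 September 2021, the deadline is extended by 205 days to 28 May 2022.
Nothing else in the chronology tolls or restarts the period.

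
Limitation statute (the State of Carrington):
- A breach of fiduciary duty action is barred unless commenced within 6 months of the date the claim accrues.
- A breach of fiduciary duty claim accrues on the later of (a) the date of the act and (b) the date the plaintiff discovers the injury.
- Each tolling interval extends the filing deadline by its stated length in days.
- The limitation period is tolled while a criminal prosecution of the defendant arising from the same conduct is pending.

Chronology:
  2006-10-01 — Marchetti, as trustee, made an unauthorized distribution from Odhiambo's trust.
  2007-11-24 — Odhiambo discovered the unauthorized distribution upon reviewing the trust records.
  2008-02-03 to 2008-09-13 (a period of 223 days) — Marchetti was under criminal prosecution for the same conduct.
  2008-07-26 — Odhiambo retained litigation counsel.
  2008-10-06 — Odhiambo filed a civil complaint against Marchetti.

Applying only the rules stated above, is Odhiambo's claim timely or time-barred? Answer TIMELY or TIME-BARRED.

TIMELY

Taking the later of the act (2006-10-01) and discovery (2007-11-24), the claim accrued on 2007-11-24.
The untolled deadline — 6 months after 2007-11-24 — is 2008-05-24.
The period was tolled for 223 days by the pending criminal prosecution (2008-02-03 to 2008-09-13), pushing the deadline to 2009-01-02.
The other events in the timeline have no effect on the limitation period under the stated rules.
Filing on 2008-10-06 beat the 2009-01-02 deadline — the action is timely.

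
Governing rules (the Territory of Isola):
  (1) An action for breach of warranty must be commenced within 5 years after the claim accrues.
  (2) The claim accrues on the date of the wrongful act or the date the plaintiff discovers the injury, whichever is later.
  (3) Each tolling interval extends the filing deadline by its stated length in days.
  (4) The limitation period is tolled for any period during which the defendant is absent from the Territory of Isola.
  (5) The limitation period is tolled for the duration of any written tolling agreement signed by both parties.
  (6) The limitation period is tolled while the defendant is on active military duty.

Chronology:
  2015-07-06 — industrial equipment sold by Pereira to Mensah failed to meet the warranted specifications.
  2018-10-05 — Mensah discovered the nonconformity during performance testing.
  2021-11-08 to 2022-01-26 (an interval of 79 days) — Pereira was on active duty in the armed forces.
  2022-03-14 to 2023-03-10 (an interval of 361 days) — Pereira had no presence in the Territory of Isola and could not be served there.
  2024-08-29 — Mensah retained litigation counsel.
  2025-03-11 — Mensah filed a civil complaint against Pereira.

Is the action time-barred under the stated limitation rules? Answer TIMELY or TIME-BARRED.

TIME-BARRED

The claim accrued on 2018-10-05 — the later of the 2015-07-06 act and the 2018-10-05 discovery.
5 years from 2018-10-05 is 2023-10-05.
The period was tolled for 79 days by the defendant's active military service (2021-11-08 to 2022-01-26), pushing the deadline to 2023-12-23.
Because the defendant's absence from the jurisdiction ran from 2022-03-14 to 2023-03-10, the deadline is extended by 361 days to 2024-12-18.
Nothing else in the chronology tolls or restarts the period.
The 2025-03-11 filing falls after the 2024-12-18 deadline; the claim is time-barred.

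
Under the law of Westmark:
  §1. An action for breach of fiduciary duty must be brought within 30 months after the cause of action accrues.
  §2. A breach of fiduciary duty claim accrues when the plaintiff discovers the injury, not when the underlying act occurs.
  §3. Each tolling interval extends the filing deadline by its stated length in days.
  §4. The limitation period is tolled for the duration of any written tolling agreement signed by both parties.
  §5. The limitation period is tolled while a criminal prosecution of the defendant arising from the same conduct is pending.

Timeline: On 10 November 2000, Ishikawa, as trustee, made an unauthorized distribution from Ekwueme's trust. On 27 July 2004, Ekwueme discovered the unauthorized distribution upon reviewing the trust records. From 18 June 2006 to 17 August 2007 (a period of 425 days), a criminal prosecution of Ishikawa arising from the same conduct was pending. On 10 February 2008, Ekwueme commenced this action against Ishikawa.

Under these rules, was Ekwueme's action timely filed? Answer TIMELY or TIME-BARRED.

TIMELY

The claim did not accrue until Ekwueme discovered the injury on 27 July 2004; the 10 November 2000 act date does not start the clock under the stated rule.
30 months from 27 July 2004 is 27 January 2007.
The pending criminal prosecution from 18 June 2006 to 17 August 2007 tolled the period for 425 days, extending the deadline to 27 March 2008.
Filing on 10 February 2008 beat the 27 March 2008 deadline — the action is timely.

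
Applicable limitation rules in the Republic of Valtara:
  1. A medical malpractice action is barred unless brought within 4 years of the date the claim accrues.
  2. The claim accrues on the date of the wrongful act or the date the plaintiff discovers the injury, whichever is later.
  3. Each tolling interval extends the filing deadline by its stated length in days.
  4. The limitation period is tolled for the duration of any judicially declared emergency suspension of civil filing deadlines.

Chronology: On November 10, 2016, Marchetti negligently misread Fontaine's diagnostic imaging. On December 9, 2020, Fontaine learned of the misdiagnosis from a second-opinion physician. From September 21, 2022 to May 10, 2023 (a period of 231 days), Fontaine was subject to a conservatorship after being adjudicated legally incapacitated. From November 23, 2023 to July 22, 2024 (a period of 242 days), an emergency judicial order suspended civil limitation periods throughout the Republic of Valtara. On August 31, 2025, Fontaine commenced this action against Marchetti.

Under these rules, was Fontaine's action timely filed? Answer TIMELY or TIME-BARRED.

TIME-BARRED

Because discovery on December 9, 2020 post-dates the November 10, 2016 act, accrual under the later-of rule falls on December 9, 2020.
4 years from December 9, 2020 is December 9, 2024.
Because the emergency suspension of filing deadlines ran from November 23, 2023 to July 22, 2024, the deadline is extended by 242 days to August 8, 2025.
The plaintiff's legal incapacity from September 21, 2022 to May 10, 2023 does not toll the period, because no stated rule makes the plaintiff's incapacity a tolling event.
Fontaine filed on August 31, 2025, after the August 8, 2025 deadline, so the action is time-barred.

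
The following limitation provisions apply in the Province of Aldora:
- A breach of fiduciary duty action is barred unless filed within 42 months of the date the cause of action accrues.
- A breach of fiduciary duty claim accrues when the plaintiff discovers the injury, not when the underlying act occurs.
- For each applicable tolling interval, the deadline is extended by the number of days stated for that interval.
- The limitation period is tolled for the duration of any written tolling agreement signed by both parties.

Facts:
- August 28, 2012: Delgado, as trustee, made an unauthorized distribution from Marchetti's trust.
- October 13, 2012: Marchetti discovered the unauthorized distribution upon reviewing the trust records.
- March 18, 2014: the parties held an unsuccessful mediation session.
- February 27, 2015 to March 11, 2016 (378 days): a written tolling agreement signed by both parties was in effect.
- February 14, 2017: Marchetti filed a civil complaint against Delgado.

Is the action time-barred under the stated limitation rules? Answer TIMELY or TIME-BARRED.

TIMELY

The claim did not accrue until Marchetti discovered the injury on October 13, 2012; the August 28, 2012 act date does not start the clock under the stated rule.
42 months from October 13, 2012 is April 13, 2016.
Because the written tolling agreement ran from February 27, 2015 to March 11, 2016, the deadline is extended by 378 days to April 26, 2017.
The other events in the timeline have no effect on the limitation period under the stated rules.
The February 14, 2017 filing precedes the April 26, 2017 deadline; the claim is timely.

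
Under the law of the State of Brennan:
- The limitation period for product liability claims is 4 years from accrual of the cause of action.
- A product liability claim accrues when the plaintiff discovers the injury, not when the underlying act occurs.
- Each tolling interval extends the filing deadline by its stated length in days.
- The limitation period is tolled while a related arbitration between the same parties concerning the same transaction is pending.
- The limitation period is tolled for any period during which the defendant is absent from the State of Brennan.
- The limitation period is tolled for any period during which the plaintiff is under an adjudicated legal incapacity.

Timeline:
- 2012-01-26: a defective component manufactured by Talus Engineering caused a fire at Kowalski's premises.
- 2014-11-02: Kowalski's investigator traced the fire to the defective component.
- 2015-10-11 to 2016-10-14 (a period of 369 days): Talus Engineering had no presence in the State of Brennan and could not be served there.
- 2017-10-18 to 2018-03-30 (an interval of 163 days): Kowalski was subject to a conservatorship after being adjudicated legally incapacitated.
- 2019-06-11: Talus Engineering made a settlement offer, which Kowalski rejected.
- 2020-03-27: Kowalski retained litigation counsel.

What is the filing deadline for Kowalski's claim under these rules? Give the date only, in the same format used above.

2020-04-17

Under the discovery rule, the claim accrued on 2014-11-02, when Kowalski discovered the injury — not on the 2012-01-26 date of the underlying act.
Adding the 4 years base period to 2014-11-02 gives a deadline of 2018-11-02, before any tolling.
The defendant's absence from the jurisdiction from 2015-10-11 to 2016-10-14 tolled the period for 369 days, extending the deadline to 2019-11-06.
The period was tolled for 163 days by the plaintiff's legal incapacity (2017-10-18 to 2018-03-30), pushing the deadline to 2020-04-17.
Nothing else in the chronology tolls or restarts the period.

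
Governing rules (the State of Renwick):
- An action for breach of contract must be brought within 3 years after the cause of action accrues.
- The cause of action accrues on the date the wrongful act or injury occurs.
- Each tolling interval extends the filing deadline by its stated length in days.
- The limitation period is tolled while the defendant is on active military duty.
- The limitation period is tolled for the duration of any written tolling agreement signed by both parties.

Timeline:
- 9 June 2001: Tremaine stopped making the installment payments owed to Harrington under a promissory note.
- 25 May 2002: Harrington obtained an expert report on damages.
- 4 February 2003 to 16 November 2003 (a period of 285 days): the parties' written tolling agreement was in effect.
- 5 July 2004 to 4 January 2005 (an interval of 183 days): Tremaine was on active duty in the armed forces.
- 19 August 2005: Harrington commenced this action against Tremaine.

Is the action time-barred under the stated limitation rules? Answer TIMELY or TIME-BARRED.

TIMELY

The cause of action accrued on 9 June 2001, the date of the act.
3 years from 9 June 2001 is 9 June 2004.
The period was tolled for 285 days by the written tolling agreement (4 February 2003 to 16 November 2003), pushing the deadline to 21 March 2005.
The period was tolled for 183 days by the defendant's active military service (5 July 2004 to 4 January 2005), pushing the deadline to 20 September 2005.
None of the other events listed affects the running of the period under the stated rules.
Harrington filed on 19 August 2005, before the 20 September 2005 deadline, so the action is timely.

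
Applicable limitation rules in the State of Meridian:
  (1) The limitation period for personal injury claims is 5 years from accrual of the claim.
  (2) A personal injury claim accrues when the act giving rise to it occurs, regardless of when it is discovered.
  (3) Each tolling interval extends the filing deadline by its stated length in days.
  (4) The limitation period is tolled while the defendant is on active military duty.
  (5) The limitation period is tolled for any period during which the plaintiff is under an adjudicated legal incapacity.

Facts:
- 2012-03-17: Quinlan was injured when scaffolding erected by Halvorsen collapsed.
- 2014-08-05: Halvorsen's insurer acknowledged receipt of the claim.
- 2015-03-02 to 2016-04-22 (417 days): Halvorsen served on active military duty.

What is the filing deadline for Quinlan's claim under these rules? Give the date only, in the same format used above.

2018-05-08

The claim accrued on 2012-03-17, when the wrongful act occurred.
5 years from 2012-03-17 is 2017-03-17.
Because the defendant's active military service ran from 2015-03-02 to 2016-04-22, the deadline is extended by 417 days to 2018-05-08.
The other events in the timeline have no effect on the limitation period under the stated rules.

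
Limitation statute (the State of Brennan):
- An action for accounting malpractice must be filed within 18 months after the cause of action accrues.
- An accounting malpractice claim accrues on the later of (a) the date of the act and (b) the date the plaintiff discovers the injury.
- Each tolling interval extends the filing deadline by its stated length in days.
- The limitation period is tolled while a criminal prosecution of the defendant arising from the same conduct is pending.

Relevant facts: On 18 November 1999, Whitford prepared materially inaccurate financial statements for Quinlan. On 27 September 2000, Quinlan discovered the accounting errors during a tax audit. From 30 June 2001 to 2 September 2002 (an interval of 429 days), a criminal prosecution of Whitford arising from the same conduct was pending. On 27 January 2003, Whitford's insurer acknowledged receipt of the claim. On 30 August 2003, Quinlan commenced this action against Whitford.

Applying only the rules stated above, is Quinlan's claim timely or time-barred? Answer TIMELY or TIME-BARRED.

TIME-BARRED

Taking the later of the act (18 November 1999) and discovery (27 September 2000), the claim accrued on 27 September 2000.
Adding the 18 months base period to 27 September 2000 gives a deadline of 27 March 2002, before any tolling.
Because the pending criminal prosecution ran from 30 June 2001 to 2 September 2002, the deadline is extended by 429 days to 30 May 2003.
Nothing else in the chronology tolls or restarts the period.
Filing on 30 August 2003 missed the 30 May 2003 deadline — the action is time-barred.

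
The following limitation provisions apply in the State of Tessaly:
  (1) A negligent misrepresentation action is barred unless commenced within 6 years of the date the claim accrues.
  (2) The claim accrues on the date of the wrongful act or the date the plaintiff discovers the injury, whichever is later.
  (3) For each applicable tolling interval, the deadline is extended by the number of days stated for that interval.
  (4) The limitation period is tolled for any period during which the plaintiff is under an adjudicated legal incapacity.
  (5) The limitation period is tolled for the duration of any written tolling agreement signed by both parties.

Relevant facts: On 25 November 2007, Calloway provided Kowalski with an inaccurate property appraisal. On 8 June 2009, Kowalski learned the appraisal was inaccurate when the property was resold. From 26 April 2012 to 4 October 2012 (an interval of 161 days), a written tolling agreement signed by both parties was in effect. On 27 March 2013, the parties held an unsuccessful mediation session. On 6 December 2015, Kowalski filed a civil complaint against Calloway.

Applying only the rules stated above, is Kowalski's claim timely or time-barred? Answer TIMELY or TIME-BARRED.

TIME-BARRED

Because discovery on 8 June 2009 post-dates the 25 November 2007 act, accrual under the later-of rule falls on 8 June 2009.
The untolled deadline — 6 years after 8 June 2009 — is 8 June 2015.
Because the written tolling agreement ran from 26 April 2012 to 4 October 2012, the deadline is extended by 161 days to 16 November 2015.
Nothing else in the chronology tolls or restarts the period.
The 6 December 2015 filing falls after the 16 November 2015 deadline; the claim is time-barred.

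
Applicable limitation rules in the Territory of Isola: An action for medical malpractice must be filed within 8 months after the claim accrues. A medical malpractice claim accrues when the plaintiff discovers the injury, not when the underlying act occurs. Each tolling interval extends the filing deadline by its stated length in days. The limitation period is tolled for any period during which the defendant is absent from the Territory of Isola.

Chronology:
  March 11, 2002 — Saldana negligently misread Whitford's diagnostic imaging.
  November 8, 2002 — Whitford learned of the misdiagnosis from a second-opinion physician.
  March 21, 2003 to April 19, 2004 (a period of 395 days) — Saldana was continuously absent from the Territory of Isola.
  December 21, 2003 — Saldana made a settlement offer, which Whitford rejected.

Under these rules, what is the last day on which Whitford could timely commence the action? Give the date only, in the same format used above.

August 6, 2004

Accrual is tied to discovery, so the period began on November 8, 2002 rather than on March 11, 2002 when the act occurred.
8 months from November 8, 2002 is July 8, 2003.
The period was tolled for 395 days by the defendant's absence from the jurisdiction (March 21, 2003 to April 19, 2004), pushing the deadline to August 6, 2004.
The other events in the timeline have no effect on the limitation period under the stated rules.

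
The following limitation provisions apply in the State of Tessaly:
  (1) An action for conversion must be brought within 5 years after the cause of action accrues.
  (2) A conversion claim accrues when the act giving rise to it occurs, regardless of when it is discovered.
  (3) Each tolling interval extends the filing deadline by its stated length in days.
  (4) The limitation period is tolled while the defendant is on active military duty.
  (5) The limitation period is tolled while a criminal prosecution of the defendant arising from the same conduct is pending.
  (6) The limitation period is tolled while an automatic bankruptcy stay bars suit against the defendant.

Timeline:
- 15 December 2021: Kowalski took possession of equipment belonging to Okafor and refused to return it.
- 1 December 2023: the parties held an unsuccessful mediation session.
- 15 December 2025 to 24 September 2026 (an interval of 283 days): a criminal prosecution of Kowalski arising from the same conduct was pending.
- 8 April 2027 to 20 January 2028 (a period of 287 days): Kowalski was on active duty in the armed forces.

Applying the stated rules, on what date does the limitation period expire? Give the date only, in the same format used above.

7 July 2028

The claim accrued on 15 December 2021, when the wrongful act occurred.
5 years from 15 December 2021 is 15 December 2026.
The pending criminal prosecution from 15 December 2025 to 24 September 2026 tolled the period for 283 days, extending the deadline to 24 September 2027.
Because the defendant's active military service ran from 8 April 2027 to 20 January 2028, the deadline is extended by 287 days to 7 July 2028.
None of the other events listed affects the running of the period under the stated rules.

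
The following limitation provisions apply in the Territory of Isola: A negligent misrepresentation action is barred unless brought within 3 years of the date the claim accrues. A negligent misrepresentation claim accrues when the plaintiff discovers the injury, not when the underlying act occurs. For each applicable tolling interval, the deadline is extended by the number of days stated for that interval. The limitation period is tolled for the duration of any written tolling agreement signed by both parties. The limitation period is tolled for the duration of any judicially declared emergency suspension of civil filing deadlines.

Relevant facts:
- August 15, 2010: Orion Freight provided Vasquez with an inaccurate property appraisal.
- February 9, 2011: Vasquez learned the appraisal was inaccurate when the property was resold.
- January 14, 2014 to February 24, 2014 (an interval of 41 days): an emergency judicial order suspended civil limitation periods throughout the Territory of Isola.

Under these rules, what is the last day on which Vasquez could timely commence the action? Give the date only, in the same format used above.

March 22, 2014

The claim did not accrue until Vasquez discovered the injury on February 9, 2011; the August 15, 2010 act date does not start the clock under the stated rule.
Adding the 3 years base period to February 9, 2011 gives a deadline of February 9, 2014, before any tolling.
The period was tolled for 41 days by the emergency suspension of filing deadlines (January 14, 2014 to February 24, 2014), pushing the deadline to March 22, 2014.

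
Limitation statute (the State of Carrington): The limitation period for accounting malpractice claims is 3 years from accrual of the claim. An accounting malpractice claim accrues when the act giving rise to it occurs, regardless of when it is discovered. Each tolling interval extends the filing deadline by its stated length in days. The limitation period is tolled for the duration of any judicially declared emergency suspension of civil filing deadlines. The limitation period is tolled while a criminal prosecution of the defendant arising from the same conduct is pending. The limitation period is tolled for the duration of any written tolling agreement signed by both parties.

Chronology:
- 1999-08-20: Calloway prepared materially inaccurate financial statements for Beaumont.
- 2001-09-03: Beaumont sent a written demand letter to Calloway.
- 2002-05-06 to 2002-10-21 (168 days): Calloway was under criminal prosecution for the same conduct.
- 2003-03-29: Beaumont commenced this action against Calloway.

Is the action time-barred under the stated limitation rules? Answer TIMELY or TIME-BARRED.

TIME-BARRED

The claim accrued on 1999-08-20, the date of the act.
The untolled deadline — 3 years after 1999-08-20 — is 2002-08-20.
The pending criminal prosecution from 2002-05-06 to 2002-10-21 tolled the period for 168 days, extending the deadline to 2003-02-04.
The other events in the timeline have no effect on the limitation period under the stated rules.
The 2003-03-29 filing falls after the 2003-02-04 deadline; the claim is time-barred.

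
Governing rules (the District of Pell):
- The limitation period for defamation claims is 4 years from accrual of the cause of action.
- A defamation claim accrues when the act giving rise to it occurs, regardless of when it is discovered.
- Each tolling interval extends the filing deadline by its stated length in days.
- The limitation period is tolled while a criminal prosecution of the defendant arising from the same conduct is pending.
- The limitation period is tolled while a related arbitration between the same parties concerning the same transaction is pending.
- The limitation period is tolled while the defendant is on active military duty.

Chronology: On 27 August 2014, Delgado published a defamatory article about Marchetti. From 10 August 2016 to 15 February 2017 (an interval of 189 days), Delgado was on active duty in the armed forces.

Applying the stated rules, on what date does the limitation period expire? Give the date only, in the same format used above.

4 March 2019

The cause of action accrued on 27 August 2014, the date of the act.
4 years from 27 August 2014 is 27 August 2018.
Because the defendant's active military service ran from 10 August 2016 to 15 February 2017, the deadline is extended by 189 days to 4 March 2019.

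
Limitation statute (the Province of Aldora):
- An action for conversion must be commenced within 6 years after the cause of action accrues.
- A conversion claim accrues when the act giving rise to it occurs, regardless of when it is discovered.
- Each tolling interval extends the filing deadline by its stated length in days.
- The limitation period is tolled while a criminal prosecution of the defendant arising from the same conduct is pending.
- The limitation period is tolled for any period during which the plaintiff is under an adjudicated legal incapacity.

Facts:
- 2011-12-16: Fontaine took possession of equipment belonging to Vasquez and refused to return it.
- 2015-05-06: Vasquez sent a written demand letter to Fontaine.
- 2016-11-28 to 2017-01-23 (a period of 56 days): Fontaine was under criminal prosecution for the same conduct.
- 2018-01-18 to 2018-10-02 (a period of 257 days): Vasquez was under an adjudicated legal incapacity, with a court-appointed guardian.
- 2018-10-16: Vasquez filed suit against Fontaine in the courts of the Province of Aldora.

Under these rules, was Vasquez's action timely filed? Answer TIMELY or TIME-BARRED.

TIMELY

The limitation period began to run on 2011-12-16.
Adding the 6 years base period to 2011-12-16 gives a deadline of 2017-12-16, before any tolling.
The pending criminal prosecution from 2016-11-28 to 2017-01-23 tolled the period for 56 days, extending the deadline to 2018-02-10.
The plaintiff's legal incapacity from 2018-01-18 to 2018-10-02 tolled the period for 257 days, extending the deadline to 2018-10-25.
None of the other events listed affects the running of the period under the stated rules.
The 2018-10-16 filing precedes the 2018-10-25 deadline; the claim is timely.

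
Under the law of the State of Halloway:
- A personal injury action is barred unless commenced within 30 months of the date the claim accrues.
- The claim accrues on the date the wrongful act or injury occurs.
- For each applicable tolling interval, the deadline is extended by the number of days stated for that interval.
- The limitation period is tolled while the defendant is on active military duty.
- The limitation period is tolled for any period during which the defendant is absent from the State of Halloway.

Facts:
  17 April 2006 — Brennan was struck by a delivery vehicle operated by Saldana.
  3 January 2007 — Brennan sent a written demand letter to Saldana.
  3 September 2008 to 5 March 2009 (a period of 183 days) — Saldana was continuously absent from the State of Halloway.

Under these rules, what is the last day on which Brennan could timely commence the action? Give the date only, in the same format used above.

The limitation period began to run on 17 April 2006.
30 months from 17 April 2006 is 17 October 2008.
Because the defendant's absence from the jurisdiction ran from 3 September 2008 to 5 March 2009, the deadline is extended by 183 days to 18 April 2009.
The other events in the timeline have no effect on the limitation period under the stated rules.

18 April 2009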